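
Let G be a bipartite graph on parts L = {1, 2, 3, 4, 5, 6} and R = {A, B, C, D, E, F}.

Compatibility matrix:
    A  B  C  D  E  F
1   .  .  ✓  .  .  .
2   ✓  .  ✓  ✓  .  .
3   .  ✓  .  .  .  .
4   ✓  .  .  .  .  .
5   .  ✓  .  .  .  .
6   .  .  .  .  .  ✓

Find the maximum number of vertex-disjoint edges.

A valid assignment of size 5: 1-C, 2-D, 3-B, 4-A, 6-F.
The set {3, 5} has only 1 neighbour ({B}), so by Hall's theorem at most 5 of the 6 left vertices can be matched.

5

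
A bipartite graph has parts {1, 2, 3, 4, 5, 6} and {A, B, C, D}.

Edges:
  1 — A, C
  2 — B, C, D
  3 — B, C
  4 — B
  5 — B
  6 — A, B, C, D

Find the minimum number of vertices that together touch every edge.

The 4 edges 1–A, 2–D, 3–C, 4–B form a matching, so any vertex cover needs at least 4 vertices (one per matched edge).
Conversely {A, B, C, D} meets every edge and has exactly 4 vertices, so 4 is optimal.

4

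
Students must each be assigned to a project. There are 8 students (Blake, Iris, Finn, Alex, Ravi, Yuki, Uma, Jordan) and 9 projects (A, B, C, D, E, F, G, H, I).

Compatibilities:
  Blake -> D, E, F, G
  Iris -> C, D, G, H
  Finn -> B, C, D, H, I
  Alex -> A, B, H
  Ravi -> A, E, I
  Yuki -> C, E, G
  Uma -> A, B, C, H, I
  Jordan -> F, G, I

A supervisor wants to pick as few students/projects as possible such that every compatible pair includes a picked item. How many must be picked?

{Blake, Iris, Finn, Alex, Ravi, Yuki, Uma, Jordan} is a vertex cover of size 8: every edge has an endpoint in this set.
No smaller cover exists because Blake–D, Iris–G, Finn–H, Alex–B, Ravi–E, Yuki–C, Uma–A, Jordan–F is a matching of size 8, and a cover must include an endpoint of each of these disjoint edges (König's theorem).

8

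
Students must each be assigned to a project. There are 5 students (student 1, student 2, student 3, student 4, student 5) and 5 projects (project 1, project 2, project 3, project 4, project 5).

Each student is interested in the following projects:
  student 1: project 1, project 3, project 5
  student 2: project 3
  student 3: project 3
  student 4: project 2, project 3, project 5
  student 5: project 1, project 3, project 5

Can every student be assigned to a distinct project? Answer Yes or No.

The set {student 2, student 3} has only 1 neighbour ({project 3}), so by Hall's theorem at most 4 of the 5 students can be matched.
Hence no matching covers every student.

No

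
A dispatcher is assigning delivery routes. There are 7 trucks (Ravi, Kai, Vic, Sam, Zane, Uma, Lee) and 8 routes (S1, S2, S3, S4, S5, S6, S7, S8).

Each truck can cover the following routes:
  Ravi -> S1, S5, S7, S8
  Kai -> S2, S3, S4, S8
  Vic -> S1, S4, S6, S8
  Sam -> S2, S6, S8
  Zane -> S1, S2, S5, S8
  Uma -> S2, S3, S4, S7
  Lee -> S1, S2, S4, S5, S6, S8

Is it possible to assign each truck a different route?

Yes

For example, pair Ravi–S7, Kai–S3, Vic–S6, Sam–S8, Zane–S1, Uma–S4, Lee–S2.
All 7 trucks are covered.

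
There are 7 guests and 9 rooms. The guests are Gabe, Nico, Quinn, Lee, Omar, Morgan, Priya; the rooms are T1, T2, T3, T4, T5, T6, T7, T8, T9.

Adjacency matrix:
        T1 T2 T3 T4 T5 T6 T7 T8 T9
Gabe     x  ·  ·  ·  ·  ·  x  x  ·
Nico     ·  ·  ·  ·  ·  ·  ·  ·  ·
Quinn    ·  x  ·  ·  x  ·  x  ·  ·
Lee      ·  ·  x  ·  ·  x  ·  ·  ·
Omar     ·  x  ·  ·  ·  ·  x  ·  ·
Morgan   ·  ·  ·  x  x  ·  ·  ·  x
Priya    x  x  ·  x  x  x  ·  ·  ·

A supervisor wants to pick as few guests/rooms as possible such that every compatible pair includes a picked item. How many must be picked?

6

A maximum matching has 6 edges (e.g. Gabe–T8, Quinn–T5, Lee–T6, Omar–T7, Morgan–T9, Priya–T4).
By König's theorem the minimum vertex cover has the same size. One such cover is {Gabe, Quinn, Lee, Omar, Morgan, Priya}.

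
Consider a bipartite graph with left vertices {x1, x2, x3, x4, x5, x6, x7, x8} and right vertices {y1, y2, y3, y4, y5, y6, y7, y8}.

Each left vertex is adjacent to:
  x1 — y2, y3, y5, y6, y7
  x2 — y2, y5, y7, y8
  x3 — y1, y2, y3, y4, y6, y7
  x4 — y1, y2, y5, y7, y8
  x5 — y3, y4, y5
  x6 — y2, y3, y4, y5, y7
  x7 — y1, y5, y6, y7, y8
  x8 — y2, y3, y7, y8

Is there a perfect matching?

One maximum matching: x1–y7, x2–y8, x3–y4, x4–y1, x5–y5, x6–y2, x7–y6, x8–y3.
Every left vertex is matched, so this is a perfect matching.

Yes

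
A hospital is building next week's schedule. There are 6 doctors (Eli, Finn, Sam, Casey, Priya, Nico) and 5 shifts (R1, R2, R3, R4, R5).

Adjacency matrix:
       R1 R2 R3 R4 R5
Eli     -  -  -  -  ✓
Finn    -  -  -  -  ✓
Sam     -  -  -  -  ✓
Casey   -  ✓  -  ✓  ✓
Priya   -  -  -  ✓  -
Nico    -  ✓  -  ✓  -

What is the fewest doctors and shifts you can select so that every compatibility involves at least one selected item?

3

A maximum matching has 3 edges (e.g. Eli–R5, Casey–R2, Priya–R4).
By König's theorem the minimum vertex cover has the same size. One such cover is {R2, R4, R5}.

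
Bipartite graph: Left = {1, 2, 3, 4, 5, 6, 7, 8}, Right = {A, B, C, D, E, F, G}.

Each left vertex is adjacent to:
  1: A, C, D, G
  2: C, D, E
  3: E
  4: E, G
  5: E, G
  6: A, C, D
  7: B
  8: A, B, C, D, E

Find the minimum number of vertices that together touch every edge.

6

The 6 edges 1–A, 2–D, 3–E, 4–G, 6–C, 7–B form a matching, so any vertex cover needs at least 6 vertices (one per matched edge).
Conversely {A, B, C, D, E, G} meets every edge and has exactly 6 vertices, so 6 is optimal.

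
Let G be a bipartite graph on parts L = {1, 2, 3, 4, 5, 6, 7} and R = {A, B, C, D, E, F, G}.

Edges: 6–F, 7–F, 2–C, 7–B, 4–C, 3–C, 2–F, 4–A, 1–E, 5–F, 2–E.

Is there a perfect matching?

The set {1, 2, 3, 5, 6} has only 3 neighbours ({C, E, F}), so by Hall's theorem at most 5 of the 7 left vertices can be matched.
Hence no matching covers every left vertex.

No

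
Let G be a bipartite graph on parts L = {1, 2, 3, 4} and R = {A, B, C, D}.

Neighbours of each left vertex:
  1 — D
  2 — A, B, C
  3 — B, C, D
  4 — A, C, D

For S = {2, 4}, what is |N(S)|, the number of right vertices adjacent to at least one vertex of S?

The union of neighbours of {2, 4} is {A, B, C, D}, which has 4 elements.
Since |N(S)| = 4 ≥ |S| = 2, Hall's condition holds for this subset.

4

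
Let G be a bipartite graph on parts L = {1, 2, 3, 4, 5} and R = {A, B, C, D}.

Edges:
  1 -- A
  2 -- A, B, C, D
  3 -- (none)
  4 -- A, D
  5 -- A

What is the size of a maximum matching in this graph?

One maximum matching: 1→A, 2→B, 4→D.
The set {1, 3, 5} has only 1 neighbour ({A}), so by Hall's theorem at most 3 of the 5 left vertices can be matched.

3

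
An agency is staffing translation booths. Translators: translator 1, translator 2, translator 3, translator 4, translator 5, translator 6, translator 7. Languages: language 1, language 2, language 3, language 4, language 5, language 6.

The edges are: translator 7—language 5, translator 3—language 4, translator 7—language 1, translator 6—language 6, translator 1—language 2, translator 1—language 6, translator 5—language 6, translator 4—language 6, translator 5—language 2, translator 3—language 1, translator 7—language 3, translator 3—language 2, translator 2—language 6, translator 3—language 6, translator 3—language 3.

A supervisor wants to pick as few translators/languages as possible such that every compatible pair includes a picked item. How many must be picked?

{translator 3, translator 7, language 2, language 6} is a vertex cover of size 4: every edge has an endpoint in this set.
No smaller cover exists because translator 1–language 2, translator 2–language 6, translator 3–language 3, translator 7–language 1 is a matching of size 4, and a cover must include an endpoint of each of these disjoint edges (König's theorem).

4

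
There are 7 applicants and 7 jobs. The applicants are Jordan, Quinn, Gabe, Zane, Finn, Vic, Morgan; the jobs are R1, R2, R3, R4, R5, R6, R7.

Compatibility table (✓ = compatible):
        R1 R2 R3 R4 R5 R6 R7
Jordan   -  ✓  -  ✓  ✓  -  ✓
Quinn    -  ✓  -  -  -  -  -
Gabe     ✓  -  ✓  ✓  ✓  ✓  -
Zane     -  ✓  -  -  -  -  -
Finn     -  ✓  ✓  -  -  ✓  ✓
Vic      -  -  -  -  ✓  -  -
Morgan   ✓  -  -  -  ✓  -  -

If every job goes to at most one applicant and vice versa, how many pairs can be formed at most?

A valid assignment of size 6: Jordan–R4, Quinn–R2, Gabe–R6, Finn–R7, Vic–R5, Morgan–R1.
The set {Quinn, Zane} has only 1 neighbour ({R2}), so by Hall's theorem at most 6 of the 7 applicants can be matched.

6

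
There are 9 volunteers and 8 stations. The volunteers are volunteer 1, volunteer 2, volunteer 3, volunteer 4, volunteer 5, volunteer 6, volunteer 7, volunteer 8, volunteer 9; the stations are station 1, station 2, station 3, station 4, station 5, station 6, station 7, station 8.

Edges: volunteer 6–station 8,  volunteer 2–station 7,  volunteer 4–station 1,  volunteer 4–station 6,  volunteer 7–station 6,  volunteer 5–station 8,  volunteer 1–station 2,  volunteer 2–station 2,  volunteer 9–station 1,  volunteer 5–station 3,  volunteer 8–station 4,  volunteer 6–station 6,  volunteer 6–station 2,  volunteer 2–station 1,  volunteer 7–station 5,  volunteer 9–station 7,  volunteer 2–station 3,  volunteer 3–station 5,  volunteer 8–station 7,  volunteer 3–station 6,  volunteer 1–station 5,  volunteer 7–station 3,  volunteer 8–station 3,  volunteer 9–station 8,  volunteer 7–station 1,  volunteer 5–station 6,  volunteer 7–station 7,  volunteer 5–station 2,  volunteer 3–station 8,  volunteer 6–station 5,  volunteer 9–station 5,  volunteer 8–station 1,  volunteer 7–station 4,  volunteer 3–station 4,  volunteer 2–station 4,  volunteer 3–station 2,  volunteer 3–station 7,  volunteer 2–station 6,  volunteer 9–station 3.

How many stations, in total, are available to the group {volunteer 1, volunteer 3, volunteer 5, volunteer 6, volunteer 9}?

The union of neighbours of {volunteer 1, volunteer 3, volunteer 5, volunteer 6, volunteer 9} is {station 1, station 2, station 3, station 4, station 5, station 6, station 7, station 8}, which has 8 elements.
Since |N(S)| = 8 ≥ |S| = 5, Hall's condition holds for this subset.

8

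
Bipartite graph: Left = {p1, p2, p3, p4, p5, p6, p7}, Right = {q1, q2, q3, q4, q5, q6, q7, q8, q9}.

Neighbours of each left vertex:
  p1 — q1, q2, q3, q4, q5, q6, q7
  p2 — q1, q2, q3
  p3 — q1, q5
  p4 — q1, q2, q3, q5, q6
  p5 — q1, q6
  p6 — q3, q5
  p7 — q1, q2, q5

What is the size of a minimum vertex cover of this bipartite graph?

The 6 edges p1–q4, p2–q2, p3–q1, p4–q3, p5–q6, p6–q5 form a matching, so any vertex cover needs at least 6 vertices (one per matched edge).
Conversely {p1, q1, q2, q3, q5, q6} meets every edge and has exactly 6 vertices, so 6 is optimal.

6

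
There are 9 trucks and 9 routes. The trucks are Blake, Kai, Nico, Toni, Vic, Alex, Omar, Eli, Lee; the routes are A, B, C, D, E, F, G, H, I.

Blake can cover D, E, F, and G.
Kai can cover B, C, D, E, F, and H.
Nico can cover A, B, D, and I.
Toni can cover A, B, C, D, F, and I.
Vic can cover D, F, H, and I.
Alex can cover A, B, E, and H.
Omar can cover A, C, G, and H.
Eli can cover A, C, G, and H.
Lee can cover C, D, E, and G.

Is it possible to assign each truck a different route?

For example, pair Blake→D, Kai→H, Nico→I, Toni→A, Vic→F, Alex→B, Omar→G, Eli→C, Lee→E.
All 9 trucks are covered.

Yes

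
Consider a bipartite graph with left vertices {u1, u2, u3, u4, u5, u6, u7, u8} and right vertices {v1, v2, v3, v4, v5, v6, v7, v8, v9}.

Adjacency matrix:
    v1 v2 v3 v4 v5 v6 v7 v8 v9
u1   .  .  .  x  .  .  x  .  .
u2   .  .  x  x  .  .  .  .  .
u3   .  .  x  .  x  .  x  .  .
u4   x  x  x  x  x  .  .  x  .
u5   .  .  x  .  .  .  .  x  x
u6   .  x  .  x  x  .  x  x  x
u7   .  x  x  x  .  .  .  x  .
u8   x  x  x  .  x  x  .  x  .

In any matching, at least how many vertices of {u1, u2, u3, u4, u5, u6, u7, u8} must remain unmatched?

0

A valid assignment of size 8: u1-v4, u2-v3, u3-v7, u4-v1, u5-v9, u6-v5, u7-v2, u8-v8.
This saturates every left vertex, so 8 is the maximum.
That matches 8 of the 8, leaving 0 unmatched; no matching can do better.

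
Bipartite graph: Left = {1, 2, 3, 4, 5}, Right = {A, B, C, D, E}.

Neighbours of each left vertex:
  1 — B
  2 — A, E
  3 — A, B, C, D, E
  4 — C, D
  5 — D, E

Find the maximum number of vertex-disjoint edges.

5

One maximum matching: 1→B, 2→A, 3→D, 4→C, 5→E.
This saturates every left vertex, so 5 is the maximum.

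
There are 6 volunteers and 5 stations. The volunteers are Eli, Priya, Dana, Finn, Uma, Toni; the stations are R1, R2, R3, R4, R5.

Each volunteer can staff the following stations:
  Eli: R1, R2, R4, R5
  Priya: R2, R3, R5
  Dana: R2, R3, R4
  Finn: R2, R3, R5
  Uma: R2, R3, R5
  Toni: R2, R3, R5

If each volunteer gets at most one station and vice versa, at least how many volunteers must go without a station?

1

A valid assignment of size 5: Eli→R1, Priya→R2, Dana→R4, Finn→R5, Uma→R3.
The set {Priya, Finn, Uma, Toni} has only 3 neighbours ({R2, R3, R5}), so by Hall's theorem at most 5 of the 6 volunteers can be matched.
That matches 5 of the 6, leaving 1 unmatched; no matching can do better.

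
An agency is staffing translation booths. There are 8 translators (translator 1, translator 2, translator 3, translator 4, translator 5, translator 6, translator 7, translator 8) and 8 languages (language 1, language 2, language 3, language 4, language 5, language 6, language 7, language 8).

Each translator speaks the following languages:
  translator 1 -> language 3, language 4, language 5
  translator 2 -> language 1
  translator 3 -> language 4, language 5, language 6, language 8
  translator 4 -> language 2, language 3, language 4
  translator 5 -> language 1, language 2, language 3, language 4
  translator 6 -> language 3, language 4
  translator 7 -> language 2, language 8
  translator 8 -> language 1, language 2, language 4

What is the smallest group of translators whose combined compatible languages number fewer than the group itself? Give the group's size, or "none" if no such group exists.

5

Take S = {translator 2, translator 4, translator 5, translator 6, translator 8}. Its neighbourhood is {language 1, language 2, language 3, language 4}, so |N(S)| = 4 < |S| = 5.
Every subset of size less than 5 has at least as many neighbours as members, so 5 is the minimum.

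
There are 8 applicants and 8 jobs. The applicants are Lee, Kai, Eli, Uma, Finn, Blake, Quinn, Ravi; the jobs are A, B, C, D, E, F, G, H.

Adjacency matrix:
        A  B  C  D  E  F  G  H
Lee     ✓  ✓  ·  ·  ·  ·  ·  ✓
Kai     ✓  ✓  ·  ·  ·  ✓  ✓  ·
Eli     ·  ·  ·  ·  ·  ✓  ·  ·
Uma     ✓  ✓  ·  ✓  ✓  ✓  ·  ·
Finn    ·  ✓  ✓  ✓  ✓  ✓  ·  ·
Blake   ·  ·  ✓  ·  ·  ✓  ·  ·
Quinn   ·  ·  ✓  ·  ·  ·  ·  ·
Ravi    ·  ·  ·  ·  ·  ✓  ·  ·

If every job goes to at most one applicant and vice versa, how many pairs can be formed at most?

A valid assignment of size 6: Lee-H, Kai-B, Eli-F, Uma-A, Finn-E, Blake-C.
The set {Eli, Blake, Quinn, Ravi} has only 2 neighbours ({C, F}), so by Hall's theorem at most 6 of the 8 applicants can be matched.

6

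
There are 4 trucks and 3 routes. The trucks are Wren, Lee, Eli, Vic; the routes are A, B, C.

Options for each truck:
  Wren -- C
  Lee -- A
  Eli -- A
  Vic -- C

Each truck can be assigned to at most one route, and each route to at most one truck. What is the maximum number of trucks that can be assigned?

2

For example, pair Wren-C, Lee-A.
The set {Wren, Lee, Eli, Vic} has only 2 neighbours ({A, C}), so by Hall's theorem at most 2 of the 4 trucks can be matched.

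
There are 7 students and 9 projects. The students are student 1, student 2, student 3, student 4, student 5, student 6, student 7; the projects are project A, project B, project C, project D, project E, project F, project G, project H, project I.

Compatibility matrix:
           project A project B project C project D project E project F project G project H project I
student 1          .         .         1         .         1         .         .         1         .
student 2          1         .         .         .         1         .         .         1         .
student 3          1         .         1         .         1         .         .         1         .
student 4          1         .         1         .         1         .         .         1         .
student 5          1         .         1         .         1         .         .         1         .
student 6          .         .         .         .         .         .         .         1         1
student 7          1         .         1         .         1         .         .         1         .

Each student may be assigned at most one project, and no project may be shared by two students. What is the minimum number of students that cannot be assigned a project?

2

A valid assignment of size 5: student 1-project H, student 2-project A, student 3-project C, student 4-project E, student 6-project I.
The set {student 1, student 2, student 3, student 4, student 5, student 7} has only 4 neighbours ({project A, project C, project E, project H}), so by Hall's theorem at most 5 of the 7 students can be matched.
That matches 5 of the 7, leaving 2 unmatched; no matching can do better.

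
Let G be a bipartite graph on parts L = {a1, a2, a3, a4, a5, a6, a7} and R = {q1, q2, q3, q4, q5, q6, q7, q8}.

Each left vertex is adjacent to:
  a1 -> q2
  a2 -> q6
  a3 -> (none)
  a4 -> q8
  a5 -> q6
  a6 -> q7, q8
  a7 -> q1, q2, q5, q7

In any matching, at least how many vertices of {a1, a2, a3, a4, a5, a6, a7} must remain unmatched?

One maximum matching: a1–q2, a2–q6, a4–q8, a6–q7, a7–q5.
The set {a2, a3, a5} has only 1 neighbour ({q6}), so by Hall's theorem at most 5 of the 7 left vertices can be matched.
That matches 5 of the 7, leaving 2 unmatched; no matching can do better.

2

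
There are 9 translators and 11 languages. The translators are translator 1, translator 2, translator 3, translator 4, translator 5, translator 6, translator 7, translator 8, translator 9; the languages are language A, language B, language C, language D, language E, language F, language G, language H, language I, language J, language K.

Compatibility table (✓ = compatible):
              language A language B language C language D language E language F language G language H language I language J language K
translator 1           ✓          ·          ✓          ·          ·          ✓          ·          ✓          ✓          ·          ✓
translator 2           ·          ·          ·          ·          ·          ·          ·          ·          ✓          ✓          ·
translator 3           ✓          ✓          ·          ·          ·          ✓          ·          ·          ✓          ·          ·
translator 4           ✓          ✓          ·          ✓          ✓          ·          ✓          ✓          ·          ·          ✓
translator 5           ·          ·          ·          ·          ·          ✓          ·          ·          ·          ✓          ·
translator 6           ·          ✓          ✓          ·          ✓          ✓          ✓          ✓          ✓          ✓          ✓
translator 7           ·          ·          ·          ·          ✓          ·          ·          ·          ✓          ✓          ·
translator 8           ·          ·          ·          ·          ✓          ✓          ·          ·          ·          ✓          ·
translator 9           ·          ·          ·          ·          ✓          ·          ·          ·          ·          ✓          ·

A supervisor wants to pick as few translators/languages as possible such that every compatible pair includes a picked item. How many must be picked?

8

A maximum matching has 8 edges (e.g. translator 1–language C, translator 2–language I, translator 3–language A, translator 4–language D, translator 5–language F, translator 6–language B, translator 7–language E, translator 8–language J).
By König's theorem the minimum vertex cover has the same size. One such cover is {translator 1, translator 3, translator 4, translator 6, language E, language F, language I, language J}.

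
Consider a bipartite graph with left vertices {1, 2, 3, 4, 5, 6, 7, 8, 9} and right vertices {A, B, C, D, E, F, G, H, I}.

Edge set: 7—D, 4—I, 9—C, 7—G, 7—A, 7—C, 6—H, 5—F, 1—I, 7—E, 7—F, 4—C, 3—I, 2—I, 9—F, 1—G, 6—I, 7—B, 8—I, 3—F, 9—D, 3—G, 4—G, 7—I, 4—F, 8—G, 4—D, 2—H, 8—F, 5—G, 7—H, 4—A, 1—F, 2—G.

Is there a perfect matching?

The set {1, 2, 3, 5, 6, 8} has only 4 neighbours ({F, G, H, I}), so by Hall's theorem at most 7 of the 9 left vertices can be matched.
Hence no matching covers every left vertex.

No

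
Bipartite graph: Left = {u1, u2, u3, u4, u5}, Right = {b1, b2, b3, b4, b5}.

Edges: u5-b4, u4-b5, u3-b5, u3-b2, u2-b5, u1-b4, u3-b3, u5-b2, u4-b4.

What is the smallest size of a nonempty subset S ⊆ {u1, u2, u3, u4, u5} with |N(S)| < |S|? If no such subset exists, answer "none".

3

Take S = {u1, u2, u4}. Its neighbourhood is {b4, b5}, so |N(S)| = 2 < |S| = 3.
Every subset of size less than 3 has at least as many neighbours as members, so 3 is the minimum.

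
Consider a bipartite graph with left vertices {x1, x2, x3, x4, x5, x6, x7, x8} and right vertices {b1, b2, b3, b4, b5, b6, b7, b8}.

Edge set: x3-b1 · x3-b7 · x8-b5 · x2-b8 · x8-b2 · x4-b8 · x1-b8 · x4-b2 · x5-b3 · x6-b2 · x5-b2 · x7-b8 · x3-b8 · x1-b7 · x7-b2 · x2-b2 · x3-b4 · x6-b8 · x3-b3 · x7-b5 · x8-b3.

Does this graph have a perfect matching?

No

The set {x2, x4, x5, x6, x7, x8} has only 4 neighbours ({b2, b3, b5, b8}), so by Hall's theorem at most 6 of the 8 left vertices can be matched.
Hence no matching covers every left vertex.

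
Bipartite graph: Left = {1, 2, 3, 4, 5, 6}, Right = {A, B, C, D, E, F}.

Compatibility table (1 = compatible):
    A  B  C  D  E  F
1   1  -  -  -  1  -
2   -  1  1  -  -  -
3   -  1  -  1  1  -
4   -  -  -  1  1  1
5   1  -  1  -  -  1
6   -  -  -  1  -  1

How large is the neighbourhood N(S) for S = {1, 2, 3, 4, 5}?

The union of neighbours of {1, 2, 3, 4, 5} is {A, B, C, D, E, F}, which has 6 elements.
Since |N(S)| = 6 ≥ |S| = 5, Hall's condition holds for this subset.

6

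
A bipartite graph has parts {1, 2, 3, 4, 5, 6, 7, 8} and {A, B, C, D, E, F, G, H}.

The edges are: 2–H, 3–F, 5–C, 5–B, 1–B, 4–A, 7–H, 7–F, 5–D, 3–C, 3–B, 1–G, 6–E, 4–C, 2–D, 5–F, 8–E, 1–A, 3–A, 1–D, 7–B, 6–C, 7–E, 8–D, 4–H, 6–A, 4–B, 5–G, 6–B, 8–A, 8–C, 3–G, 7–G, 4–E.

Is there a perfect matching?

Yes

One maximum matching: 1→G, 2→D, 3→A, 4→C, 5→F, 6→B, 7→H, 8→E.
Every left vertex is matched, so this is a perfect matching.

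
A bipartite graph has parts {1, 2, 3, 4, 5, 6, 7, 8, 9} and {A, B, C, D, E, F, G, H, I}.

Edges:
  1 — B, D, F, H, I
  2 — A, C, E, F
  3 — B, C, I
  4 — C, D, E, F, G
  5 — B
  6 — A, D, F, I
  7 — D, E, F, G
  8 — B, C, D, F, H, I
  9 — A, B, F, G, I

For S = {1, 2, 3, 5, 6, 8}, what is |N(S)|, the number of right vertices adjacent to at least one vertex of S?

8

The union of neighbours of {1, 2, 3, 5, 6, 8} is {A, B, C, D, E, F, H, I}, which has 8 elements.
Since |N(S)| = 8 ≥ |S| = 6, Hall's condition holds for this subset.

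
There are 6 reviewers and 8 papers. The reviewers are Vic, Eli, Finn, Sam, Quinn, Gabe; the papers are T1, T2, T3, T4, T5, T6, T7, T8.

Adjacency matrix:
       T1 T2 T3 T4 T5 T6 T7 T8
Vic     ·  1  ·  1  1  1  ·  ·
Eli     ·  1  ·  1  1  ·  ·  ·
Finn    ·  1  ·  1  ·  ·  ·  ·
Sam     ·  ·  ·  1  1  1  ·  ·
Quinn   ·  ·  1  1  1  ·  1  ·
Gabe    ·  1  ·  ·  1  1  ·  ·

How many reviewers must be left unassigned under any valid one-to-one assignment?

One maximum matching: Vic-T5, Eli-T2, Finn-T4, Sam-T6, Quinn-T7.
The set {Vic, Eli, Finn, Sam, Gabe} has only 4 neighbours ({T2, T4, T5, T6}), so by Hall's theorem at most 5 of the 6 reviewers can be matched.
That matches 5 of the 6, leaving 1 unmatched; no matching can do better.

1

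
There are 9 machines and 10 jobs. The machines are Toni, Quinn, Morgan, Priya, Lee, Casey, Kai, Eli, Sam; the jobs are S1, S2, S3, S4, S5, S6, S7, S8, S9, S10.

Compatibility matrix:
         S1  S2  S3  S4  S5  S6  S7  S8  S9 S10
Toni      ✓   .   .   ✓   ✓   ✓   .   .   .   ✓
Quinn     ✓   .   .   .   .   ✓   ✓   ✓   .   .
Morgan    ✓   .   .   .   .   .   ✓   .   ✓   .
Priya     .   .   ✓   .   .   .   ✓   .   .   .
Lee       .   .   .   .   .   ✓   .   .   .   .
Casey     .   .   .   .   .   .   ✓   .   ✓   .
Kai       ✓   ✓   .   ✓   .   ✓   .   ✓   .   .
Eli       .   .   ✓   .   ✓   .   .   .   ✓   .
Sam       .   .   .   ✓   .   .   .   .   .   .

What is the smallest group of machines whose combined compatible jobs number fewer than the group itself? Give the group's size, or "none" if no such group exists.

none

A matching saturating every machine exists, for instance Toni→S1, Quinn→S8, Morgan→S7, Priya→S3, Lee→S6, Casey→S9, Kai→S2, Eli→S5, Sam→S4.
By Hall's marriage theorem, this means |N(S)| ≥ |S| for every subset S, so no violating subset exists.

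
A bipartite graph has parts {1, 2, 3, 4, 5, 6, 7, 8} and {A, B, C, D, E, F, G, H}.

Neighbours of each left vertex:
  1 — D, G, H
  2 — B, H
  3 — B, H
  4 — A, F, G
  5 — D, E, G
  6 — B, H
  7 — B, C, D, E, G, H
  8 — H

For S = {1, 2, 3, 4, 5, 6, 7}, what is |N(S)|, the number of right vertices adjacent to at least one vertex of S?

8

The union of neighbours of {1, 2, 3, 4, 5, 6, 7} is {A, B, C, D, E, F, G, H}, which has 8 elements.
Since |N(S)| = 8 ≥ |S| = 7, Hall's condition holds for this subset.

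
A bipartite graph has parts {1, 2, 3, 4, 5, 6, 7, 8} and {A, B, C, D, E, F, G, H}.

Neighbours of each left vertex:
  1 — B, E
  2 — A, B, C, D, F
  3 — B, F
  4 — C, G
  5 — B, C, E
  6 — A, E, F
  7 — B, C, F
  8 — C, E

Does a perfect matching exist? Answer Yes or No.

The set {1, 3, 5, 7, 8} has only 4 neighbours ({B, C, E, F}), so by Hall's theorem at most 7 of the 8 left vertices can be matched.
Hence no matching covers every left vertex.

No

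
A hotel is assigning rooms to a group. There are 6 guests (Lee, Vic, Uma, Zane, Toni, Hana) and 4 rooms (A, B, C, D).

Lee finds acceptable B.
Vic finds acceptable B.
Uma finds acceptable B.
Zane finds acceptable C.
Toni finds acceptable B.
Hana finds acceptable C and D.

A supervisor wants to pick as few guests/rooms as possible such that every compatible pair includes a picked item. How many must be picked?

A maximum matching has 3 edges (e.g. Lee–B, Zane–C, Hana–D).
By König's theorem the minimum vertex cover has the same size. One such cover is {Zane, Hana, B}.

3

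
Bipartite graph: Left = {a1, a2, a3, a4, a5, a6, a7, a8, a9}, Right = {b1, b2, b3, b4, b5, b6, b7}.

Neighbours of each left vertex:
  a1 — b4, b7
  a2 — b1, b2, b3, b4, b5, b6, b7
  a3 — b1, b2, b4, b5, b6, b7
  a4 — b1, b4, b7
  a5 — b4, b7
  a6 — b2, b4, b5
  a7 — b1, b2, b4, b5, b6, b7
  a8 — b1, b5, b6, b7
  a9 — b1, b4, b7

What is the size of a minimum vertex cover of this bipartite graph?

7

A maximum matching has 7 edges (e.g. a1–b4, a2–b3, a3–b6, a4–b1, a5–b7, a6–b2, a7–b5).
By König's theorem the minimum vertex cover has the same size. One such cover is {a2, b1, b2, b4, b5, b6, b7}.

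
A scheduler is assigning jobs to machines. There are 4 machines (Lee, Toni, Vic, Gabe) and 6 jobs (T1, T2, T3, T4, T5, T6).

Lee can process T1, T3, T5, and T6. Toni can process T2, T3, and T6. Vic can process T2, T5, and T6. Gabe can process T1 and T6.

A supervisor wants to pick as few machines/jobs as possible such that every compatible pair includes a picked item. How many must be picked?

The 4 edges Lee–T5, Toni–T3, Vic–T2, Gabe–T6 form a matching, so any vertex cover needs at least 4 vertices (one per matched edge).
Conversely {Lee, Toni, Vic, Gabe} meets every edge and has exactly 4 vertices, so 4 is optimal.

4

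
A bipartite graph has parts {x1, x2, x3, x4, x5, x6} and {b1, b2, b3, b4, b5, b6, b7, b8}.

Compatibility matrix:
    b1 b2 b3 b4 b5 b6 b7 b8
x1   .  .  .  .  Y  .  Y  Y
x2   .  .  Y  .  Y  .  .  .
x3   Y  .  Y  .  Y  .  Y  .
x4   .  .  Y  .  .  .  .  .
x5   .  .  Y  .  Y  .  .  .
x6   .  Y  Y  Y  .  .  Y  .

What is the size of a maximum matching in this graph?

5

A valid assignment of size 5: x1–b8, x2–b5, x3–b1, x4–b3, x6–b7.
The set {x2, x4, x5} has only 2 neighbours ({b3, b5}), so by Hall's theorem at most 5 of the 6 left vertices can be matched.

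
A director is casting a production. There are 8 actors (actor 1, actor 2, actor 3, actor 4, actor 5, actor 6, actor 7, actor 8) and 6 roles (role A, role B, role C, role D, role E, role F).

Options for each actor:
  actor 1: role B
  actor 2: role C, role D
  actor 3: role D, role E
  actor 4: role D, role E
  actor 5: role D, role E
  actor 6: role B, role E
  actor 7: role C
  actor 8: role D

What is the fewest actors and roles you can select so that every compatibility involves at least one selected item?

{role B, role C, role D, role E} is a vertex cover of size 4: every edge has an endpoint in this set.
No smaller cover exists because actor 1–role B, actor 2–role C, actor 3–role E, actor 4–role D is a matching of size 4, and a cover must include an endpoint of each of these disjoint edges (König's theorem).

4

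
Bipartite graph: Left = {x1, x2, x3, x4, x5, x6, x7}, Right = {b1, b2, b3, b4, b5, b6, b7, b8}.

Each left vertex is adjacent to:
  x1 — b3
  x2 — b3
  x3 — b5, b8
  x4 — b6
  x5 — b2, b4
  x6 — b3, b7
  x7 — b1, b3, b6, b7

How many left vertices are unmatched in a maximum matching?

1

For example, pair x1-b3, x3-b5, x4-b6, x5-b4, x6-b7, x7-b1.
The set {x1, x2} has only 1 neighbour ({b3}), so by Hall's theorem at most 6 of the 7 left vertices can be matched.
That matches 6 of the 7, leaving 1 unmatched; no matching can do better.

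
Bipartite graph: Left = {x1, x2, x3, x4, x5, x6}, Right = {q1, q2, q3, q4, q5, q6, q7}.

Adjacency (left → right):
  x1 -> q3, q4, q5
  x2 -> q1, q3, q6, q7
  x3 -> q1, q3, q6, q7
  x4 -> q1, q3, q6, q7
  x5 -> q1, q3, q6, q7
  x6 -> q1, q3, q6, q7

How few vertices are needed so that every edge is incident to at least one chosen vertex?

5

{x1, q1, q3, q6, q7} is a vertex cover of size 5: every edge has an endpoint in this set.
No smaller cover exists because x1–q4, x2–q1, x3–q3, x4–q7, x5–q6 is a matching of size 5, and a cover must include an endpoint of each of these disjoint edges (König's theorem).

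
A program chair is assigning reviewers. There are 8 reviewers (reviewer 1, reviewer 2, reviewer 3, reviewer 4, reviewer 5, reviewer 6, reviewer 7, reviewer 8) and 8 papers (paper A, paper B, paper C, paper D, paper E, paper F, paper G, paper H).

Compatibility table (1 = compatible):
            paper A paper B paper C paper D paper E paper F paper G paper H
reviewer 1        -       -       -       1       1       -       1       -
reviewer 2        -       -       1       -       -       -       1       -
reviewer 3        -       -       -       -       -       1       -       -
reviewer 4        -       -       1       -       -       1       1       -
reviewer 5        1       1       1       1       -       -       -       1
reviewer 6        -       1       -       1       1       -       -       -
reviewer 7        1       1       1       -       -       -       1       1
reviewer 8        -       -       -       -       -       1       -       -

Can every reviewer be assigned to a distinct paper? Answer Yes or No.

No

The set {reviewer 3, reviewer 8} has only 1 neighbour ({paper F}), so by Hall's theorem at most 7 of the 8 reviewers can be matched.
Hence no matching covers every reviewer.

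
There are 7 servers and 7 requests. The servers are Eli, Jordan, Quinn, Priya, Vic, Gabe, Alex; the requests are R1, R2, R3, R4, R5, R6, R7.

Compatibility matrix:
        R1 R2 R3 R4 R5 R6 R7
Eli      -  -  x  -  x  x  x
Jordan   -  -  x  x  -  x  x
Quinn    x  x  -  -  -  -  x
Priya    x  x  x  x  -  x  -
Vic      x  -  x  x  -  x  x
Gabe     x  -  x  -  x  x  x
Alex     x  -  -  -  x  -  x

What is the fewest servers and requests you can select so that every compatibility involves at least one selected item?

A maximum matching has 7 edges (e.g. Eli–R5, Jordan–R4, Quinn–R2, Priya–R6, Vic–R1, Gabe–R3, Alex–R7).
By König's theorem the minimum vertex cover has the same size. One such cover is {Eli, Jordan, Quinn, Priya, Vic, Gabe, Alex}.

7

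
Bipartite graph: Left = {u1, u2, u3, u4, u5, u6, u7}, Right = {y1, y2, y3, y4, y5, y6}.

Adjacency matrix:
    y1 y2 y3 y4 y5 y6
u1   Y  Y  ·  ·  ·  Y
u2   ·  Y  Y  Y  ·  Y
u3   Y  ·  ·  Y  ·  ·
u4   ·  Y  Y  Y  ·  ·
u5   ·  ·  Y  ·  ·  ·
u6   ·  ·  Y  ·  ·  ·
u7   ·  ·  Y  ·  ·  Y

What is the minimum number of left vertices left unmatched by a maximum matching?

2

For example, pair u1–y1, u2–y6, u3–y4, u4–y2, u5–y3.
The set {u1, u2, u3, u4, u5, u6, u7} has only 5 neighbours ({y1, y2, y3, y4, y6}), so by Hall's theorem at most 5 of the 7 left vertices can be matched.
That matches 5 of the 7, leaving 2 unmatched; no matching can do better.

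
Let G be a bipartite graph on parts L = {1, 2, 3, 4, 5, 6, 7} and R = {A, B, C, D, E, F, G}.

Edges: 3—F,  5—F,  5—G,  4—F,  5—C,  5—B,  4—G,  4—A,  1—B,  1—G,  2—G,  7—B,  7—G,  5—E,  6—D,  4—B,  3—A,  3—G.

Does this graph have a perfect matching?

No

The set {1, 2, 7} has only 2 neighbours ({B, G}), so by Hall's theorem at most 6 of the 7 left vertices can be matched.
Hence no matching covers every left vertex.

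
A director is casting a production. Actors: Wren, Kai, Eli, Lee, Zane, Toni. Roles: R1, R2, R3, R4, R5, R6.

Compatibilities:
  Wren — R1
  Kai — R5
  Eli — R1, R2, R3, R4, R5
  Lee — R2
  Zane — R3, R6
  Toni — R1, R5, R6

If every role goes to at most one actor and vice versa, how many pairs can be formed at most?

6

For example, pair Wren→R1, Kai→R5, Eli→R4, Lee→R2, Zane→R3, Toni→R6.
All 6 actors are matched, so no larger matching exists.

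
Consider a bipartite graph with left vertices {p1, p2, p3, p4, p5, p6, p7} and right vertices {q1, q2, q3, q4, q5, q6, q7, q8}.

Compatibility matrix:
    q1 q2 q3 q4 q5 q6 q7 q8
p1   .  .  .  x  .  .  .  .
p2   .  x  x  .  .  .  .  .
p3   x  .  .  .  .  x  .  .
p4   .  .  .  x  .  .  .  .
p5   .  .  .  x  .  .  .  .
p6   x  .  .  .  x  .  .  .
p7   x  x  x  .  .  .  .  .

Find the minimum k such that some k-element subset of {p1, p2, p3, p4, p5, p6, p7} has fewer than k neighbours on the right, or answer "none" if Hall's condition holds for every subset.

2

Take S = {p1, p4}. Its neighbourhood is {q4}, so |N(S)| = 1 < |S| = 2.
No single vertex violates Hall's condition since each has at least one neighbour, so 2 is the minimum.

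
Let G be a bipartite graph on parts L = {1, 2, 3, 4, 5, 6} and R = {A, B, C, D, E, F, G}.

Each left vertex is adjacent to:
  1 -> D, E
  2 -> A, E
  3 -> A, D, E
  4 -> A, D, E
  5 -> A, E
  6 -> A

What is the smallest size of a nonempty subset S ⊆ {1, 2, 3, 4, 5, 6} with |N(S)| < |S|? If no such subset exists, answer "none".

3

Take S = {2, 5, 6}. Its neighbourhood is {A, E}, so |N(S)| = 2 < |S| = 3.
Every subset of size less than 3 has at least as many neighbours as members, so 3 is the minimum.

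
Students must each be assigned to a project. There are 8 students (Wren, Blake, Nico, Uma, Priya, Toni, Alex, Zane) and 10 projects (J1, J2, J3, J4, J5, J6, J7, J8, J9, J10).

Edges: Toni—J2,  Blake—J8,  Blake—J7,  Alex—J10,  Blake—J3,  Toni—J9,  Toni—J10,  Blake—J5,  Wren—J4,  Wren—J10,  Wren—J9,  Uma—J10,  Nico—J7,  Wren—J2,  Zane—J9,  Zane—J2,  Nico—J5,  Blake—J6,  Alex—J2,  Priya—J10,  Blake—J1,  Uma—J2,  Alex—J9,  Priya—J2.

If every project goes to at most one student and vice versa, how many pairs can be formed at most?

6

A valid assignment of size 6: Wren-J4, Blake-J6, Nico-J7, Uma-J2, Priya-J10, Toni-J9.
The set {Uma, Priya, Toni, Alex, Zane} has only 3 neighbours ({J10, J2, J9}), so by Hall's theorem at most 6 of the 8 students can be matched.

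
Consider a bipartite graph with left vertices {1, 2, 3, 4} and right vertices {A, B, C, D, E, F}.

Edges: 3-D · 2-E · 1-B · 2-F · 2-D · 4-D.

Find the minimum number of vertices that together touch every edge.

{1, 2, D} is a vertex cover of size 3: every edge has an endpoint in this set.
No smaller cover exists because 1–B, 2–E, 3–D is a matching of size 3, and a cover must include an endpoint of each of these disjoint edges (König's theorem).

3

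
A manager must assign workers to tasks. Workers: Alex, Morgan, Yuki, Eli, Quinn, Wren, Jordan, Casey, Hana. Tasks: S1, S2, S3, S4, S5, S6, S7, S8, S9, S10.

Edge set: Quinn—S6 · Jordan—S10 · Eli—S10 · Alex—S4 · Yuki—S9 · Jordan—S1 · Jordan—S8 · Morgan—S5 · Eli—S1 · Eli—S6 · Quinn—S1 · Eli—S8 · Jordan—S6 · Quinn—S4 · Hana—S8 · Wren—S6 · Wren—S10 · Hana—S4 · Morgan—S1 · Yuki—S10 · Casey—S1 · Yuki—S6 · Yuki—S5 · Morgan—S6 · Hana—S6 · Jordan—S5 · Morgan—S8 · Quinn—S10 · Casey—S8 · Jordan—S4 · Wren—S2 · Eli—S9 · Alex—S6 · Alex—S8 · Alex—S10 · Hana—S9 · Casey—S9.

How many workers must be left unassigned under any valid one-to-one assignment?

1

A valid assignment of size 8: Alex–S10, Morgan–S6, Yuki–S5, Eli–S9, Quinn–S1, Wren–S2, Jordan–S4, Casey–S8.
The set {Alex, Morgan, Yuki, Eli, Quinn, Jordan, Casey, Hana} has only 7 neighbours ({S1, S10, S4, S5, S6, S8, S9}), so by Hall's theorem at most 8 of the 9 workers can be matched.
That matches 8 of the 9, leaving 1 unmatched; no matching can do better.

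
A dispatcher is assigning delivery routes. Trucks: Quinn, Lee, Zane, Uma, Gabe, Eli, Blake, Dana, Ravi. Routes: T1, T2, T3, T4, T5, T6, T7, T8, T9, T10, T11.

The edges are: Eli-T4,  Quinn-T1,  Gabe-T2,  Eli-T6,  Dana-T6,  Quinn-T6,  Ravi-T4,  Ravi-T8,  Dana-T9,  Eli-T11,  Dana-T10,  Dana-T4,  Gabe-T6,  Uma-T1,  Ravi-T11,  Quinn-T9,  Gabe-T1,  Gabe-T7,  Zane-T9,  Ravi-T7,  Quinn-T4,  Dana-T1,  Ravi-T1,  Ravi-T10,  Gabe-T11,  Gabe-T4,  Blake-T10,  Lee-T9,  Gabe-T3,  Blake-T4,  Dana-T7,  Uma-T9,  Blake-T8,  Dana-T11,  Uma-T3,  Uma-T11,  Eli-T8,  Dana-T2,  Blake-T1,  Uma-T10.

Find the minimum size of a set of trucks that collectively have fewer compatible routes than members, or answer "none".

2

Take S = {Lee, Zane}. Its neighbourhood is {T9}, so |N(S)| = 1 < |S| = 2.
No single vertex violates Hall's condition since each has at least one neighbour, so 2 is the minimum.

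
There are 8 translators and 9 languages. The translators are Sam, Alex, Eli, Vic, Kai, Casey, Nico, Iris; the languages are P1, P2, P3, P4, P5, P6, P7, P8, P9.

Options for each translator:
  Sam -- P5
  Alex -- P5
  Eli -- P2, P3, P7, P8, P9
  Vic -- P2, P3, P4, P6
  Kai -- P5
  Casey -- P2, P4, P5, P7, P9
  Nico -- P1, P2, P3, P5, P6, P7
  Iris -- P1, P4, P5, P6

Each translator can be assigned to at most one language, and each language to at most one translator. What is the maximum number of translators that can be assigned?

6

For example, pair Sam-P5, Eli-P2, Vic-P6, Casey-P7, Nico-P3, Iris-P1.
The set {Sam, Alex, Kai} has only 1 neighbour ({P5}), so by Hall's theorem at most 6 of the 8 translators can be matched.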